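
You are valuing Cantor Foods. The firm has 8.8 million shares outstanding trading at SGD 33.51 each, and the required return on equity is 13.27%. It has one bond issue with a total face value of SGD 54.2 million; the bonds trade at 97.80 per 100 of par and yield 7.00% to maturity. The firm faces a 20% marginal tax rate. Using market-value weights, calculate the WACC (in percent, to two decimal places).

Market value of equity E = 33.51 × 8.8m = 294.888m. Market value of debt D = 54.2m × 97.8/100 = 53.0076m.
Total capital V = 294.888 + 53.0076 = 347.8956.
Equity: weight = 294.888/347.8956 = 0.8476; cost = 13.27%.
Bonds outstanding: weight = 53.0076/347.8956 = 0.1524; after-tax cost = 7% × (1 − 20%) = 5.6000%.
WACC = 0.8476 × 13.2700% + 0.1524 × 5.6000% = 12.1013%.

12.10%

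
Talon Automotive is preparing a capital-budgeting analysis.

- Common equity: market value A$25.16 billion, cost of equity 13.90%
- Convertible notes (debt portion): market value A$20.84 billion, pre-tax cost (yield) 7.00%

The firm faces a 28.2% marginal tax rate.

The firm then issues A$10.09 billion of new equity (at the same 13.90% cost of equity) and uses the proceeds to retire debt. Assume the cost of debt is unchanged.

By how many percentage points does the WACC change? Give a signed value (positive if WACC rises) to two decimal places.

Current WACC:
Total capital V = 25.16 + 20.84 = 46.
Equity: weight = 25.16/46 = 0.5470; cost = 13.9%.
Convertible notes (debt portion): weight = 20.84/46 = 0.4530; after-tax cost = 7% × (1 − 28.2%) = 5.0260%.
WACC = 0.5470 × 13.9000% + 0.4530 × 5.0260% = 9.8797%.
After the change:
Total capital V = 35.25 + 10.75 = 46.
Equity: weight = 35.25/46 = 0.7663; cost = 13.9%.
Convertible notes (debt portion): weight = 10.75/46 = 0.2337; after-tax cost = 7% × (1 − 28.2%) = 5.0260%.
WACC = 0.7663 × 13.9000% + 0.2337 × 5.0260% = 11.8262%.
Change in WACC = 11.8262% − 9.8797% = 1.9465 pp.

+1.95 pp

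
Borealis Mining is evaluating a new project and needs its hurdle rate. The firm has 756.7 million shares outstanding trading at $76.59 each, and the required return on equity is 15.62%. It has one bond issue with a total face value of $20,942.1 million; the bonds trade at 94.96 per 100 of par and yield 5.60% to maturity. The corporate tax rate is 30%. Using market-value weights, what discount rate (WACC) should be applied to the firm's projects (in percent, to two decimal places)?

Market value of equity E = 76.59 × 756.7m = 57955.653m. Market value of debt D = 20942.1m × 94.96/100 = 19886.61816m.
Total capital V = 57955.653 + 19886.61816 = 77842.27116.
Equity: weight = 57955.653/77842.27116 = 0.7445; cost = 15.62%.
Bonds outstanding: weight = 19886.61816/77842.27116 = 0.2555; after-tax cost = 5.6% × (1 − 30%) = 3.9200%.
WACC = 0.7445 × 15.6200% + 0.2555 × 3.9200% = 12.6310%.

12.63%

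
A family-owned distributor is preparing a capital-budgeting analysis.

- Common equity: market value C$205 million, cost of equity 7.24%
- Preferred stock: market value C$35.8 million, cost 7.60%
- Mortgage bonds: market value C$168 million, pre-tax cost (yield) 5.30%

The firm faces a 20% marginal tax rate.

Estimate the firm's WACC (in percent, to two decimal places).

Total capital V = 205 + 35.8 + 168 = 408.8.
Equity: weight = 205/408.8 = 0.5015; cost = 7.24%.
Preferred: weight = 35.8/408.8 = 0.0876; cost = 7.6%.
Mortgage bonds: weight = 168/408.8 = 0.4110; after-tax cost = 5.3% × (1 − 20%) = 4.2400%.
WACC = 0.5015 × 7.2400% + 0.0876 × 7.6000% + 0.4110 × 4.2400% = 6.0386%.

6.04%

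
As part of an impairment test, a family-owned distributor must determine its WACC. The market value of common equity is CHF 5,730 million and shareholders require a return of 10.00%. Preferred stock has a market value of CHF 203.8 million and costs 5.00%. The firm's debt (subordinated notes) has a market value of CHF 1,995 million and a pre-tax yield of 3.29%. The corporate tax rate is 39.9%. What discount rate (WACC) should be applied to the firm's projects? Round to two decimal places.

Total capital V = 5730 + 203.8 + 1995 = 7928.8.
Equity: weight = 5730/7928.8 = 0.7227; cost = 10%.
Preferred: weight = 203.8/7928.8 = 0.0257; cost = 5%.
Subordinated notes: weight = 1995/7928.8 = 0.2516; after-tax cost = 3.29% × (1 − 39.9%) = 1.9773%.
WACC = 0.7227 × 10.0000% + 0.0257 × 5.0000% + 0.2516 × 1.9773% = 7.8529%.

7.85%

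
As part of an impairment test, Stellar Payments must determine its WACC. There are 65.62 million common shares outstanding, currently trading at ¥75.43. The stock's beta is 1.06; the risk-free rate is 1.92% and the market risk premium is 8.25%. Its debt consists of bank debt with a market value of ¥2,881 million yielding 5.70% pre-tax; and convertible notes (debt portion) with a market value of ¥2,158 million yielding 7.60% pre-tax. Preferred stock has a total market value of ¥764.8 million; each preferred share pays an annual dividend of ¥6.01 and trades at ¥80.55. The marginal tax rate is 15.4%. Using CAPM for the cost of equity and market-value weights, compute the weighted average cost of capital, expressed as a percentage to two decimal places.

Cost of equity via CAPM: Re = 1.92% + 1.06 × 8.25% = 10.6650%.
Cost of preferred: Rp = 6.01 / 80.55 = 7.4612%.
Market value of equity E = 75.43 × 65.62m = 4949.7166m.
Total capital V = 4949.7166 + 764.8 + 2881 + 2158 = 10753.5166.
Equity: weight = 4949.7166/10753.5166 = 0.4603; cost = 10.665%.
Preferred: weight = 764.8/10753.5166 = 0.0711; cost = 7.4612%.
Bank debt: weight = 2881/10753.5166 = 0.2679; after-tax cost = 5.7% × (1 − 15.4%) = 4.8222%.
Convertible notes (debt portion): weight = 2158/10753.5166 = 0.2007; after-tax cost = 7.6% × (1 − 15.4%) = 6.4296%.
WACC = 0.4603 × 10.6650% + 0.0711 × 7.4612% + 0.2679 × 4.8222% + 0.2007 × 6.4296% = 8.0218%.

8.02%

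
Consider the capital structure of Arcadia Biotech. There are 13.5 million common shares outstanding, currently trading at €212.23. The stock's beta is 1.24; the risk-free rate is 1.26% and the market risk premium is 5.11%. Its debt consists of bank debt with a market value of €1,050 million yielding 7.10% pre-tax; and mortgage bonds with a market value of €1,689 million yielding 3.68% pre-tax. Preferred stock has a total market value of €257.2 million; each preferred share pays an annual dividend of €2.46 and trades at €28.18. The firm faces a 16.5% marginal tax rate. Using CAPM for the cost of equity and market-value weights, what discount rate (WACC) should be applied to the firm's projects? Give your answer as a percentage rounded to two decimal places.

6.04%

Cost of equity via CAPM: Re = 1.26% + 1.24 × 5.11% = 7.5964%.
Cost of preferred: Rp = 2.46 / 28.18 = 8.7296%.
Market value of equity E = 212.23 × 13.5m = 2865.105m.
Total capital V = 2865.105 + 257.2 + 1050 + 1689 = 5861.305.
Equity: weight = 2865.105/5861.305 = 0.4888; cost = 7.5964%.
Preferred: weight = 257.2/5861.305 = 0.0439; cost = 8.7296%.
Bank debt: weight = 1050/5861.305 = 0.1791; after-tax cost = 7.1% × (1 − 16.5%) = 5.9285%.
Mortgage bonds: weight = 1689/5861.305 = 0.2882; after-tax cost = 3.68% × (1 − 16.5%) = 3.0728%.
WACC = 0.4888 × 7.5964% + 0.0439 × 8.7296% + 0.1791 × 5.9285% + 0.2882 × 3.0728% = 6.0438%.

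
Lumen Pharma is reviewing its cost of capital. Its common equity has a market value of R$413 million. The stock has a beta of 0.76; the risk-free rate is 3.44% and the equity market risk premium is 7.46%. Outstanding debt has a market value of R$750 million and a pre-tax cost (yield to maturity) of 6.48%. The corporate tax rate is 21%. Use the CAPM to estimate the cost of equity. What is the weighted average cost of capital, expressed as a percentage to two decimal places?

Cost of equity via CAPM: Re = 3.44% + 0.76 × 7.46% = 9.1096%.
Total capital V = 413 + 750 = 1163.
Equity: weight = 413/1163 = 0.3551; cost = 9.1096%.
Debt: weight = 750/1163 = 0.6449; after-tax cost = 6.48% × (1 − 21%) = 5.1192%.
WACC = 0.3551 × 9.1096% + 0.6449 × 5.1192% = 6.5363%.

6.54%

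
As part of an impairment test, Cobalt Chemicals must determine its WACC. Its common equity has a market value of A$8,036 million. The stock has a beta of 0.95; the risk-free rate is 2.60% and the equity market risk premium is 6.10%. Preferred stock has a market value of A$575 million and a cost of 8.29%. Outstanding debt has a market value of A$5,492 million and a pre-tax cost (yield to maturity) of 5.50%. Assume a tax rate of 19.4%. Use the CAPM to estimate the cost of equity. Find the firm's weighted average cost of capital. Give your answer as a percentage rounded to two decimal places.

Cost of equity via CAPM: Re = 2.6% + 0.95 × 6.1% = 8.3950%.
Total capital V = 8036 + 575 + 5492 = 14103.
Equity: weight = 8036/14103 = 0.5698; cost = 8.395%.
Preferred: weight = 575/14103 = 0.0408; cost = 8.29%.
Debt: weight = 5492/14103 = 0.3894; after-tax cost = 5.5% × (1 − 19.4%) = 4.4330%.
WACC = 0.5698 × 8.3950% + 0.0408 × 8.2900% + 0.3894 × 4.4330% = 6.8478%.

6.85%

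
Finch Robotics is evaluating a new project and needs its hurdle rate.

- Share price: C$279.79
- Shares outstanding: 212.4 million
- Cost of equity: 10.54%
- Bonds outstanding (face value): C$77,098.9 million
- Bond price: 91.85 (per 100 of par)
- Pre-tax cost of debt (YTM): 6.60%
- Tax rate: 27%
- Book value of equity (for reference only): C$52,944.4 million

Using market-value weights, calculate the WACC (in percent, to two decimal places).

Market value of equity E = 279.79 × 212.4m = 59427.396m. Market value of debt D = 77098.9m × 91.85/100 = 70815.33965m.
Total capital V = 59427.396 + 70815.33965 = 130242.73565.
Equity: weight = 59427.396/130242.73565 = 0.4563; cost = 10.54%.
Bonds outstanding: weight = 70815.33965/130242.73565 = 0.5437; after-tax cost = 6.6% × (1 − 27%) = 4.8180%.
WACC = 0.4563 × 10.5400% + 0.5437 × 4.8180% = 7.4288%.

7.43%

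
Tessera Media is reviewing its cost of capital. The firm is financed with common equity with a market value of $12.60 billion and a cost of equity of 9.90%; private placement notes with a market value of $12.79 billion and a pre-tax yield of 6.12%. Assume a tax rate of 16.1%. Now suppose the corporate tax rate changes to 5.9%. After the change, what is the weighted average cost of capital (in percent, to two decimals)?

7.81%

After the change:
Total capital V = 12.6 + 12.79 = 25.39.
Equity: weight = 12.6/25.39 = 0.4963; cost = 9.9%.
Private placement notes: weight = 12.79/25.39 = 0.5037; after-tax cost = 6.12% × (1 − 5.9%) = 5.7589%.
WACC = 0.4963 × 9.9000% + 0.5037 × 5.7589% = 7.8140%.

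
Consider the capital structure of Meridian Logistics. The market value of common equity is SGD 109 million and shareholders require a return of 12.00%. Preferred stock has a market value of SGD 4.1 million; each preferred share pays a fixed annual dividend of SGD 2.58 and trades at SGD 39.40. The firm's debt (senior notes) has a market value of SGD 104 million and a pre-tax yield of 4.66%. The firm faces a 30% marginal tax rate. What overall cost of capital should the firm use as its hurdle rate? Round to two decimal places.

7.71%

Cost of preferred: Rp = 2.58 / 39.4 = 6.5482%.
Total capital V = 109 + 4.1 + 104 = 217.1.
Equity: weight = 109/217.1 = 0.5021; cost = 12%.
Preferred: weight = 4.1/217.1 = 0.0189; cost = 6.5482%.
Senior notes: weight = 104/217.1 = 0.4790; after-tax cost = 4.66% × (1 − 30%) = 3.2620%.
WACC = 0.5021 × 12.0000% + 0.0189 × 6.5482% + 0.4790 × 3.2620% = 7.7112%.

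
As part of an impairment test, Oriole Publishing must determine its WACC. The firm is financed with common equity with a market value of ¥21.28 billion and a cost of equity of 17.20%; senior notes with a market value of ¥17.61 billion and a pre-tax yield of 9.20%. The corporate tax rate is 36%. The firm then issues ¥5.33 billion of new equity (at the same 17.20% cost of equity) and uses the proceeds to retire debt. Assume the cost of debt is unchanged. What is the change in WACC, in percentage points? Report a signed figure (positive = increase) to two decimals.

Current WACC:
Total capital V = 21.28 + 17.61 = 38.89.
Equity: weight = 21.28/38.89 = 0.5472; cost = 17.2%.
Senior notes: weight = 17.61/38.89 = 0.4528; after-tax cost = 9.2% × (1 − 36%) = 5.8880%.
WACC = 0.5472 × 17.2000% + 0.4528 × 5.8880% = 12.0777%.
After the change:
Total capital V = 26.61 + 12.28 = 38.89.
Equity: weight = 26.61/38.89 = 0.6842; cost = 17.2%.
Senior notes: weight = 12.28/38.89 = 0.3158; after-tax cost = 9.2% × (1 − 36%) = 5.8880%.
WACC = 0.6842 × 17.2000% + 0.3158 × 5.8880% = 13.6281%.
Change in WACC = 13.6281% − 12.0777% = 1.5503 pp.

+1.55 pp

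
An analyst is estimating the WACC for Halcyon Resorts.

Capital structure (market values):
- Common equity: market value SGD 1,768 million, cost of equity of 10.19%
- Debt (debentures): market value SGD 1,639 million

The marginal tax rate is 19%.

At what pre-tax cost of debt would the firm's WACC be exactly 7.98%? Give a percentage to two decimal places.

Total capital V = 1768 + 1639 = 3407.
Equity weight = 1768/3407 = 0.5189.
Debentures weight = 1639/3407 = 0.4811.
Equity contribution = 0.5189 × 10.19% = 5.2879%.
Remaining for debt = 7.98% − 5.2879% = 2.6921%.
Rd × (1 − 19%) × 0.4811 = 2.6921%  ⇒  Rd = 6.9087%.

6.91%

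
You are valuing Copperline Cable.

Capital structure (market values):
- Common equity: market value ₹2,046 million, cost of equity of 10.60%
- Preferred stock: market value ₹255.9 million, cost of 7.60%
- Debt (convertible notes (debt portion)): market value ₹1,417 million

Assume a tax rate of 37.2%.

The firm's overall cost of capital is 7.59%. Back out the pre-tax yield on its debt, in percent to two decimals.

Total capital V = 2046 + 255.9 + 1417 = 3718.9.
Equity weight = 2046/3718.9 = 0.5502.
Preferred weight = 255.9/3718.9 = 0.0688.
Convertible notes (debt portion) weight = 1417/3718.9 = 0.3810.
Equity contribution = 0.5502 × 10.6% = 5.8317%.
Preferred contribution = 0.0688 × 7.6% = 0.5230%.
Remaining for debt = 7.59% − 6.3547% = 1.2353%.
Rd × (1 − 37.2%) × 0.3810 = 1.2353%  ⇒  Rd = 5.1625%.

5.16%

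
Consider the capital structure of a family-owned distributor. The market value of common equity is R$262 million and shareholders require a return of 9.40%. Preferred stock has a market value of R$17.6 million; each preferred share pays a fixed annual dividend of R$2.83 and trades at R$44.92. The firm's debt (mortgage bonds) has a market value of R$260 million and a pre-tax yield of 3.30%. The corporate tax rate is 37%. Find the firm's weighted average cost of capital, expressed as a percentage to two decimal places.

5.77%

Cost of preferred: Rp = 2.83 / 44.92 = 6.3001%.
Total capital V = 262 + 17.6 + 260 = 539.6.
Equity: weight = 262/539.6 = 0.4855; cost = 9.4%.
Preferred: weight = 17.6/539.6 = 0.0326; cost = 6.3001%.
Mortgage bonds: weight = 260/539.6 = 0.4818; after-tax cost = 3.3% × (1 − 37%) = 2.0790%.
WACC = 0.4855 × 9.4000% + 0.0326 × 6.3001% + 0.4818 × 2.0790% = 5.7714%.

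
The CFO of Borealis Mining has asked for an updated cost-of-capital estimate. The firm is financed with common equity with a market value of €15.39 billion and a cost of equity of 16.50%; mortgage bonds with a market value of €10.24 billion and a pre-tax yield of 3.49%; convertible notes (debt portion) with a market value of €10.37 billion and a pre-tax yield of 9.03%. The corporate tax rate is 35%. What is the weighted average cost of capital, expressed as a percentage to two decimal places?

Total capital V = 15.39 + 10.24 + 10.37 = 36.
Equity: weight = 15.39/36 = 0.4275; cost = 16.5%.
Mortgage bonds: weight = 10.24/36 = 0.2844; after-tax cost = 3.49% × (1 − 35%) = 2.2685%.
Convertible notes (debt portion): weight = 10.37/36 = 0.2881; after-tax cost = 9.03% × (1 − 35%) = 5.8695%.
WACC = 0.4275 × 16.5000% + 0.2844 × 2.2685% + 0.2881 × 5.8695% = 9.3898%.

9.39%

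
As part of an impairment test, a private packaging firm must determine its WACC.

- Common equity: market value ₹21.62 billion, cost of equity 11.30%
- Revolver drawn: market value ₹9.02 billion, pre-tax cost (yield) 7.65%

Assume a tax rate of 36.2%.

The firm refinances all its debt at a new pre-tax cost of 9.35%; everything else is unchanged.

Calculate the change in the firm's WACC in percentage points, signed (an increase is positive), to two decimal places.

Current WACC:
Total capital V = 21.62 + 9.02 = 30.64.
Equity: weight = 21.62/30.64 = 0.7056; cost = 11.3%.
Revolver drawn: weight = 9.02/30.64 = 0.2944; after-tax cost = 7.65% × (1 − 36.2%) = 4.8807%.
WACC = 0.7056 × 11.3000% + 0.2944 × 4.8807% = 9.4102%.
After the change:
Total capital V = 21.62 + 9.02 = 30.64.
Equity: weight = 21.62/30.64 = 0.7056; cost = 11.3%.
Revolver drawn: weight = 9.02/30.64 = 0.2944; after-tax cost = 9.35% × (1 − 36.2%) = 5.9653%.
WACC = 0.7056 × 11.3000% + 0.2944 × 5.9653% = 9.7295%.
Change in WACC = 9.7295% − 9.4102% = 0.3193 pp.

+0.32 pp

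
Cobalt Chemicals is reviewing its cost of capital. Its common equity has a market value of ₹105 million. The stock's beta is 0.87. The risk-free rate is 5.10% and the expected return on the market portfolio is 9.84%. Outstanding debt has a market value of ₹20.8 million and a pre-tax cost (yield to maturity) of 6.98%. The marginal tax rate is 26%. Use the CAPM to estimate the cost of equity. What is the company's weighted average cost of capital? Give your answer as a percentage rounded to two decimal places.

8.55%

Market risk premium = 9.84% − 5.1% = 4.74%.
Cost of equity via CAPM: Re = 5.1% + 0.87 × 4.74% = 9.2238%.
Total capital V = 105 + 20.8 = 125.8.
Equity: weight = 105/125.8 = 0.8347; cost = 9.2238%.
Debt: weight = 20.8/125.8 = 0.1653; after-tax cost = 6.98% × (1 − 26%) = 5.1652%.
WACC = 0.8347 × 9.2238% + 0.1653 × 5.1652% = 8.5527%.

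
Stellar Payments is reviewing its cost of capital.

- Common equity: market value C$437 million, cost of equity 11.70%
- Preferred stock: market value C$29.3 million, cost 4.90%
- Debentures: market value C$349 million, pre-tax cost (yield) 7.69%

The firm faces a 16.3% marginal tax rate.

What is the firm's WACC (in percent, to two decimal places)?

9.20%

Total capital V = 437 + 29.3 + 349 = 815.3.
Equity: weight = 437/815.3 = 0.5360; cost = 11.7%.
Preferred: weight = 29.3/815.3 = 0.0359; cost = 4.9%.
Debentures: weight = 349/815.3 = 0.4281; after-tax cost = 7.69% × (1 − 16.3%) = 6.4365%.
WACC = 0.5360 × 11.7000% + 0.0359 × 4.9000% + 0.4281 × 6.4365% = 9.2025%.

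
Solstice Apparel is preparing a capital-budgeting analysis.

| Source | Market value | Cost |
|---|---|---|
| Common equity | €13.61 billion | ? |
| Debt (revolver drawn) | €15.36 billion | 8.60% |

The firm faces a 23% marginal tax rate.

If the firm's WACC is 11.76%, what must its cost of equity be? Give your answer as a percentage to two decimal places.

17.56%

Total capital V = 13.61 + 15.36 = 28.97.
Equity weight = 13.61/28.97 = 0.4698.
Revolver drawn weight = 15.36/28.97 = 0.5302.
Debt contribution = 0.5302 × 8.6% × (1 − 23%) = 3.5110%.
Required equity contribution = 11.76% − 3.5110% = 8.2490%.
Re = 8.2490% / 0.4698 = 17.5587%.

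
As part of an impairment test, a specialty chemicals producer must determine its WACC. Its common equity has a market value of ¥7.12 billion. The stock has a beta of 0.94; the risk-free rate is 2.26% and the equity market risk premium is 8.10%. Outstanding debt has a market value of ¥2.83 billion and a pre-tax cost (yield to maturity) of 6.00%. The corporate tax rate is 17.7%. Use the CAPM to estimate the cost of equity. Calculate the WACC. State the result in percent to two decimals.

Cost of equity via CAPM: Re = 2.26% + 0.94 × 8.1% = 9.8740%.
Total capital V = 7.12 + 2.83 = 9.95.
Equity: weight = 7.12/9.95 = 0.7156; cost = 9.874%.
Debt: weight = 2.83/9.95 = 0.2844; after-tax cost = 6% × (1 − 17.7%) = 4.9380%.
WACC = 0.7156 × 9.8740% + 0.2844 × 4.9380% = 8.4701%.

8.47%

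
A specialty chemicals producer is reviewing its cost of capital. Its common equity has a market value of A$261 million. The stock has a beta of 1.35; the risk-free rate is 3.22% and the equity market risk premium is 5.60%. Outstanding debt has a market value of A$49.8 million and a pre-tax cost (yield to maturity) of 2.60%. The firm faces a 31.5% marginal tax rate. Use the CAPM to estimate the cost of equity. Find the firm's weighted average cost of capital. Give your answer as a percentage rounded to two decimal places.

Cost of equity via CAPM: Re = 3.22% + 1.35 × 5.6% = 10.7800%.
Total capital V = 261 + 49.8 = 310.8.
Equity: weight = 261/310.8 = 0.8398; cost = 10.78%.
Debt: weight = 49.8/310.8 = 0.1602; after-tax cost = 2.6% × (1 − 31.5%) = 1.7810%.
WACC = 0.8398 × 10.7800% + 0.1602 × 1.7810% = 9.3381%.

9.34%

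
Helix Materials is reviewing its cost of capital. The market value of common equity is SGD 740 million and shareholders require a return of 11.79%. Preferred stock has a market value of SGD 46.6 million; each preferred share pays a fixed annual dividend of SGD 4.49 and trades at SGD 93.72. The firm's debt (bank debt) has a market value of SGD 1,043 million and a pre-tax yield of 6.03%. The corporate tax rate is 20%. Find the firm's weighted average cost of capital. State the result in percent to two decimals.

Cost of preferred: Rp = 4.49 / 93.72 = 4.7909%.
Total capital V = 740 + 46.6 + 1043 = 1829.6.
Equity: weight = 740/1829.6 = 0.4045; cost = 11.79%.
Preferred: weight = 46.6/1829.6 = 0.0255; cost = 4.7909%.
Bank debt: weight = 1043/1829.6 = 0.5701; after-tax cost = 6.03% × (1 − 20%) = 4.8240%.
WACC = 0.4045 × 11.7900% + 0.0255 × 4.7909% + 0.5701 × 4.8240% = 7.6406%.

7.64%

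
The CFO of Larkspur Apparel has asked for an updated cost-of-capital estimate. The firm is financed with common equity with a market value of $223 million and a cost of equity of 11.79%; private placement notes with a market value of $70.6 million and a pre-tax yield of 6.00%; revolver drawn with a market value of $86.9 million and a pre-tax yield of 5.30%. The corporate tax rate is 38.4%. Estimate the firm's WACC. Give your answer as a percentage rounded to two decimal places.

Total capital V = 223 + 70.6 + 86.9 = 380.5.
Equity: weight = 223/380.5 = 0.5861; cost = 11.79%.
Private placement notes: weight = 70.6/380.5 = 0.1855; after-tax cost = 6% × (1 − 38.4%) = 3.6960%.
Revolver drawn: weight = 86.9/380.5 = 0.2284; after-tax cost = 5.3% × (1 − 38.4%) = 3.2648%.
WACC = 0.5861 × 11.7900% + 0.1855 × 3.6960% + 0.2284 × 3.2648% = 8.3412%.

8.34%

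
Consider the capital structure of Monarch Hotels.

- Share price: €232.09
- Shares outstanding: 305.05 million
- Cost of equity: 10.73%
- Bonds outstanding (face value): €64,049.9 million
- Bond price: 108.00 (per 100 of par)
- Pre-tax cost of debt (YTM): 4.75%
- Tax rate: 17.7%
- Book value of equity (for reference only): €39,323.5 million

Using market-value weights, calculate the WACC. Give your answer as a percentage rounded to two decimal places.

7.36%

Market value of equity E = 232.09 × 305.05m = 70799.0545m. Market value of debt D = 64049.9m × 108.0/100 = 69173.892m.
Total capital V = 70799.0545 + 69173.892 = 139972.9465.
Equity: weight = 70799.0545/139972.9465 = 0.5058; cost = 10.73%.
Bonds outstanding: weight = 69173.892/139972.9465 = 0.4942; after-tax cost = 4.75% × (1 − 17.7%) = 3.9092%.
WACC = 0.5058 × 10.7300% + 0.4942 × 3.9092% = 7.3592%.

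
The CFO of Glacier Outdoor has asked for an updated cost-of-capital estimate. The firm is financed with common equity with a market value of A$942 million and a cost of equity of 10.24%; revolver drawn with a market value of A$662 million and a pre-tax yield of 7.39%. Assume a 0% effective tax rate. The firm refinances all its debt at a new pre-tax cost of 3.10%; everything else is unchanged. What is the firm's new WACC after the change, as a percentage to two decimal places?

7.29%

After the change:
Total capital V = 942 + 662 = 1604.
Equity: weight = 942/1604 = 0.5873; cost = 10.24%.
Revolver drawn: weight = 662/1604 = 0.4127; after-tax cost = 3.1% × (1 − 0%) = 3.1000%.
WACC = 0.5873 × 10.2400% + 0.4127 × 3.1000% = 7.2932%.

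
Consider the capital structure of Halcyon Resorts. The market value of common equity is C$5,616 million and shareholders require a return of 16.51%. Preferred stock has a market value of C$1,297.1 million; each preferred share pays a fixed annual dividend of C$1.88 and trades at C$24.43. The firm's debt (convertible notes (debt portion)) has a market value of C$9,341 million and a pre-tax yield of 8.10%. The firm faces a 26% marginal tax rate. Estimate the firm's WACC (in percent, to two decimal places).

Cost of preferred: Rp = 1.88 / 24.43 = 7.6955%.
Total capital V = 5616 + 1297.1 + 9341 = 16254.1.
Equity: weight = 5616/16254.1 = 0.3455; cost = 16.51%.
Preferred: weight = 1297.1/16254.1 = 0.0798; cost = 7.6955%.
Convertible notes (debt portion): weight = 9341/16254.1 = 0.5747; after-tax cost = 8.1% × (1 − 26%) = 5.9940%.
WACC = 0.3455 × 16.5100% + 0.0798 × 7.6955% + 0.5747 × 5.9940% = 9.7632%.

9.76%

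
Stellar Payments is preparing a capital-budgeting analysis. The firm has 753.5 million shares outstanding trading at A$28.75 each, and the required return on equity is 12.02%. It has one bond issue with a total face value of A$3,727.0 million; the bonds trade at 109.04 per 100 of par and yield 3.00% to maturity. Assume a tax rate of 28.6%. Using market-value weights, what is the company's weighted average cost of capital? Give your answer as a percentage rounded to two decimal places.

Market value of equity E = 28.75 × 753.5m = 21663.125m. Market value of debt D = 3727m × 109.04/100 = 4063.9208m.
Total capital V = 21663.125 + 4063.9208 = 25727.0458.
Equity: weight = 21663.125/25727.0458 = 0.8420; cost = 12.02%.
Bonds outstanding: weight = 4063.9208/25727.0458 = 0.1580; after-tax cost = 3% × (1 − 28.6%) = 2.1420%.
WACC = 0.8420 × 12.0200% + 0.1580 × 2.1420% = 10.4596%.

10.46%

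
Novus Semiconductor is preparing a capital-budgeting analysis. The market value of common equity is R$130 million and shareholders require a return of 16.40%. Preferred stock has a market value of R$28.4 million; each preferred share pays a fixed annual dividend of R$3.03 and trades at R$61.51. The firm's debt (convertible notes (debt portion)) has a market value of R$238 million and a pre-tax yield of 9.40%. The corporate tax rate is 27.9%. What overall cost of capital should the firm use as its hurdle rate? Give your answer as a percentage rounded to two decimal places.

9.80%

Cost of preferred: Rp = 3.03 / 61.51 = 4.9260%.
Total capital V = 130 + 28.4 + 238 = 396.4.
Equity: weight = 130/396.4 = 0.3280; cost = 16.4%.
Preferred: weight = 28.4/396.4 = 0.0716; cost = 4.926%.
Convertible notes (debt portion): weight = 238/396.4 = 0.6004; after-tax cost = 9.4% × (1 − 27.9%) = 6.7774%.
WACC = 0.3280 × 16.4000% + 0.0716 × 4.9260% + 0.6004 × 6.7774% = 9.8005%.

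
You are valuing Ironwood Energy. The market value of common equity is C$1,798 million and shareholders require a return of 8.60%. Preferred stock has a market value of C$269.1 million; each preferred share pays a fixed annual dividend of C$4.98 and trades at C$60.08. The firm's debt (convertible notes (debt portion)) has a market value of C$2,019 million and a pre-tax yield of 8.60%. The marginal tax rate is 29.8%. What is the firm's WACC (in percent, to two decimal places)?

Cost of preferred: Rp = 4.98 / 60.08 = 8.2889%.
Total capital V = 1798 + 269.1 + 2019 = 4086.1.
Equity: weight = 1798/4086.1 = 0.4400; cost = 8.6%.
Preferred: weight = 269.1/4086.1 = 0.0659; cost = 8.2889%.
Convertible notes (debt portion): weight = 2019/4086.1 = 0.4941; after-tax cost = 8.6% × (1 − 29.8%) = 6.0372%.
WACC = 0.4400 × 8.6000% + 0.0659 × 8.2889% + 0.4941 × 6.0372% = 7.3132%.

7.31%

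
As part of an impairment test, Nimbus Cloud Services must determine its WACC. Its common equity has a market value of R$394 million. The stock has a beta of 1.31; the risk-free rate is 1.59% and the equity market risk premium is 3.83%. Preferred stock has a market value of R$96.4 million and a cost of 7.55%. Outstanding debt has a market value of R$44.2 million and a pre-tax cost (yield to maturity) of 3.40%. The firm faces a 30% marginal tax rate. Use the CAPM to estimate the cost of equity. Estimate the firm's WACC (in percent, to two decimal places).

6.43%

Cost of equity via CAPM: Re = 1.59% + 1.31 × 3.83% = 6.6073%.
Total capital V = 394 + 96.4 + 44.2 = 534.6.
Equity: weight = 394/534.6 = 0.7370; cost = 6.6073%.
Preferred: weight = 96.4/534.6 = 0.1803; cost = 7.55%.
Debt: weight = 44.2/534.6 = 0.0827; after-tax cost = 3.4% × (1 − 30%) = 2.3800%.
WACC = 0.7370 × 6.6073% + 0.1803 × 7.5500% + 0.0827 × 2.3800% = 6.4278%.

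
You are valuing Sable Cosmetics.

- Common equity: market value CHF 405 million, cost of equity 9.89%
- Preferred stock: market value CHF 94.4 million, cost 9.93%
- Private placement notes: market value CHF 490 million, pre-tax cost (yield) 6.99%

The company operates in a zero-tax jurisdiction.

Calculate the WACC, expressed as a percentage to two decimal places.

Total capital V = 405 + 94.4 + 490 = 989.4.
Equity: weight = 405/989.4 = 0.4093; cost = 9.89%.
Preferred: weight = 94.4/989.4 = 0.0954; cost = 9.93%.
Private placement notes: weight = 490/989.4 = 0.4952; after-tax cost = 6.99% × (1 − 0%) = 6.9900%.
WACC = 0.4093 × 9.8900% + 0.0954 × 9.9300% + 0.4952 × 6.9900% = 8.4576%.

8.46%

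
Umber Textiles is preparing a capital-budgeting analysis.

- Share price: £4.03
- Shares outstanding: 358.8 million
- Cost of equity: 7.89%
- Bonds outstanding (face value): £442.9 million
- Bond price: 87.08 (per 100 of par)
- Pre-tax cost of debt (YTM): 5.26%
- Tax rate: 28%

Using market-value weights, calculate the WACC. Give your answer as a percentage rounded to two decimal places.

7.03%

Market value of equity E = 4.03 × 358.8m = 1445.964m. Market value of debt D = 442.9m × 87.08/100 = 385.67732m.
Total capital V = 1445.964 + 385.67732 = 1831.64132.
Equity: weight = 1445.964/1831.64132 = 0.7894; cost = 7.89%.
Bonds outstanding: weight = 385.67732/1831.64132 = 0.2106; after-tax cost = 5.26% × (1 − 28%) = 3.7872%.
WACC = 0.7894 × 7.8900% + 0.2106 × 3.7872% = 7.0261%.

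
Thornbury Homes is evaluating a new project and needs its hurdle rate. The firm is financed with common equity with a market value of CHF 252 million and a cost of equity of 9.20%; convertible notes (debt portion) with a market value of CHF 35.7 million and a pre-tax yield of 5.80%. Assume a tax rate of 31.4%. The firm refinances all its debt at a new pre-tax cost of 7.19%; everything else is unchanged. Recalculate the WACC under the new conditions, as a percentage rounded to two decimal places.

8.67%

After the change:
Total capital V = 252 + 35.7 = 287.7.
Equity: weight = 252/287.7 = 0.8759; cost = 9.2%.
Convertible notes (debt portion): weight = 35.7/287.7 = 0.1241; after-tax cost = 7.19% × (1 − 31.4%) = 4.9323%.
WACC = 0.8759 × 9.2000% + 0.1241 × 4.9323% = 8.6704%.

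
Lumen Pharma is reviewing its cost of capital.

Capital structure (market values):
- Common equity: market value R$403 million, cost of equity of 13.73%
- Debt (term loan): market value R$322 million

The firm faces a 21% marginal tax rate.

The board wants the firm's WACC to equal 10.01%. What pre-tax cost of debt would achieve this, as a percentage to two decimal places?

6.78%

Total capital V = 403 + 322 = 725.
Equity weight = 403/725 = 0.5559.
Term loan weight = 322/725 = 0.4441.
Equity contribution = 0.5559 × 13.73% = 7.6320%.
Remaining for debt = 10.01% − 7.6320% = 2.3780%.
Rd × (1 − 21%) × 0.4441 = 2.3780%  ⇒  Rd = 6.7775%.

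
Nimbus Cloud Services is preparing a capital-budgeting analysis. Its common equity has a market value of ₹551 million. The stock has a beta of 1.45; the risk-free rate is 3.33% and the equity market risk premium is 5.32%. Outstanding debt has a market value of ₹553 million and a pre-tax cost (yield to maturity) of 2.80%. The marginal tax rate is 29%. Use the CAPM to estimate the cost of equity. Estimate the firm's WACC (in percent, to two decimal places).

Cost of equity via CAPM: Re = 3.33% + 1.45 × 5.32% = 11.0440%.
Total capital V = 551 + 553 = 1104.
Equity: weight = 551/1104 = 0.4991; cost = 11.044%.
Debt: weight = 553/1104 = 0.5009; after-tax cost = 2.8% × (1 − 29%) = 1.9880%.
WACC = 0.4991 × 11.0440% + 0.5009 × 1.9880% = 6.5078%.

6.51%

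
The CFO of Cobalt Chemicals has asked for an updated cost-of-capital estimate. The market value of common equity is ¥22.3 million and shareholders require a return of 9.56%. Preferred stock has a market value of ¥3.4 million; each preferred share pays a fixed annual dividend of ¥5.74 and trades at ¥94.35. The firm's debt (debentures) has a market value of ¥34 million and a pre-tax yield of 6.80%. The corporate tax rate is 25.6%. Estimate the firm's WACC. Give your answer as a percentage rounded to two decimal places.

Cost of preferred: Rp = 5.74 / 94.35 = 6.0837%.
Total capital V = 22.3 + 3.4 + 34 = 59.7.
Equity: weight = 22.3/59.7 = 0.3735; cost = 9.56%.
Preferred: weight = 3.4/59.7 = 0.0570; cost = 6.0837%.
Debentures: weight = 34/59.7 = 0.5695; after-tax cost = 6.8% × (1 − 25.6%) = 5.0592%.
WACC = 0.3735 × 9.5600% + 0.0570 × 6.0837% + 0.5695 × 5.0592% = 6.7988%.

6.80%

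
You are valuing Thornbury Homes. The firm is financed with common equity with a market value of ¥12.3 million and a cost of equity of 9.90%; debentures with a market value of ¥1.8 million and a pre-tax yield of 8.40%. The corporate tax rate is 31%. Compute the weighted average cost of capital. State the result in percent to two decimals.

Total capital V = 12.3 + 1.8 = 14.1.
Equity: weight = 12.3/14.1 = 0.8723; cost = 9.9%.
Debentures: weight = 1.8/14.1 = 0.1277; after-tax cost = 8.4% × (1 − 31%) = 5.7960%.
WACC = 0.8723 × 9.9000% + 0.1277 × 5.7960% = 9.3761%.

9.38%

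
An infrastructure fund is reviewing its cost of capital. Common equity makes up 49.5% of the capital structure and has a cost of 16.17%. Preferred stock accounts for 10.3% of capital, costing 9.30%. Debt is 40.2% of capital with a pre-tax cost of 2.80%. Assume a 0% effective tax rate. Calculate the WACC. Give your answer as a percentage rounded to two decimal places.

After-tax cost of debt = 2.8% × (1 − 0%) = 2.8000%.
WACC = 0.495 × 16.1700% + 0.103 × 9.3000% + 0.402 × 2.8000% = 10.0877%.

10.09%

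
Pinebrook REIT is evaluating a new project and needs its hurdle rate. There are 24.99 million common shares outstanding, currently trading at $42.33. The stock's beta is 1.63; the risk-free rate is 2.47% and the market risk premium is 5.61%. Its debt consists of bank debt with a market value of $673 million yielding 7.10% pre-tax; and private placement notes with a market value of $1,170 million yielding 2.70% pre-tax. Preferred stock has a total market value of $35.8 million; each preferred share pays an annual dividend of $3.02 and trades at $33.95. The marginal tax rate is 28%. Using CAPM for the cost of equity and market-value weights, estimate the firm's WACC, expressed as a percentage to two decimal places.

Cost of equity via CAPM: Re = 2.47% + 1.63 × 5.61% = 11.6143%.
Cost of preferred: Rp = 3.02 / 33.95 = 8.8954%.
Market value of equity E = 42.33 × 24.99m = 1057.8267m.
Total capital V = 1057.8267 + 35.8 + 673 + 1170 = 2936.6267.
Equity: weight = 1057.8267/2936.6267 = 0.3602; cost = 11.6143%.
Preferred: weight = 35.8/2936.6267 = 0.0122; cost = 8.8954%.
Bank debt: weight = 673/2936.6267 = 0.2292; after-tax cost = 7.1% × (1 − 28%) = 5.1120%.
Private placement notes: weight = 1170/2936.6267 = 0.3984; after-tax cost = 2.7% × (1 − 28%) = 1.9440%.
WACC = 0.3602 × 11.6143% + 0.0122 × 8.8954% + 0.2292 × 5.1120% + 0.3984 × 1.9440% = 6.2382%.

6.24%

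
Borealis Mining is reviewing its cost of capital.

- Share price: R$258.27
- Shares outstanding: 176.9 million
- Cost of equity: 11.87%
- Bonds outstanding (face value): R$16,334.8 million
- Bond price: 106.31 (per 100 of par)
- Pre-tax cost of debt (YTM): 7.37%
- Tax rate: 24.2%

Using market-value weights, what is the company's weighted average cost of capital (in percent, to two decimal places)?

Market value of equity E = 258.27 × 176.9m = 45687.963m. Market value of debt D = 16334.8m × 106.31/100 = 17365.52588m.
Total capital V = 45687.963 + 17365.52588 = 63053.48888.
Equity: weight = 45687.963/63053.48888 = 0.7246; cost = 11.87%.
Bonds outstanding: weight = 17365.52588/63053.48888 = 0.2754; after-tax cost = 7.37% × (1 − 24.2%) = 5.5865%.
WACC = 0.7246 × 11.8700% + 0.2754 × 5.5865% = 10.1395%.

10.14%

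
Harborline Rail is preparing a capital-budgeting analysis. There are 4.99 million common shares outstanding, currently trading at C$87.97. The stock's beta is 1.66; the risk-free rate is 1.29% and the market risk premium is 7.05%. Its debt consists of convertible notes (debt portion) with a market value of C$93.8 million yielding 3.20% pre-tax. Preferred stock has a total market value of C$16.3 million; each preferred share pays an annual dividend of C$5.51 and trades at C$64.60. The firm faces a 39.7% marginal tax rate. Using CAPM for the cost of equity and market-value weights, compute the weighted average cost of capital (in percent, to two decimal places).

10.97%

Cost of equity via CAPM: Re = 1.29% + 1.66 × 7.05% = 12.9930%.
Cost of preferred: Rp = 5.51 / 64.6 = 8.5294%.
Market value of equity E = 87.97 × 4.99m = 438.9703m.
Total capital V = 438.9703 + 16.3 + 93.8 = 549.0703.
Equity: weight = 438.9703/549.0703 = 0.7995; cost = 12.993%.
Preferred: weight = 16.3/549.0703 = 0.0297; cost = 8.5294%.
Convertible notes (debt portion): weight = 93.8/549.0703 = 0.1708; after-tax cost = 3.2% × (1 − 39.7%) = 1.9296%.
WACC = 0.7995 × 12.9930% + 0.0297 × 8.5294% + 0.1708 × 1.9296% = 10.9705%.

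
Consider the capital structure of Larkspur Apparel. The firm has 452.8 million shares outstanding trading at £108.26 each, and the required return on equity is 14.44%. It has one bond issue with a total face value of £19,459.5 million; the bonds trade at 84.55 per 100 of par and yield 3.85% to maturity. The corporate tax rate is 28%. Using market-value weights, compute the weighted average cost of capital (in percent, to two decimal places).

Market value of equity E = 108.26 × 452.8m = 49020.128m. Market value of debt D = 19459.5m × 84.55/100 = 16453.00725m.
Total capital V = 49020.128 + 16453.00725 = 65473.13525.
Equity: weight = 49020.128/65473.13525 = 0.7487; cost = 14.44%.
Bonds outstanding: weight = 16453.00725/65473.13525 = 0.2513; after-tax cost = 3.85% × (1 − 28%) = 2.7720%.
WACC = 0.7487 × 14.4400% + 0.2513 × 2.7720% = 11.5079%.

11.51%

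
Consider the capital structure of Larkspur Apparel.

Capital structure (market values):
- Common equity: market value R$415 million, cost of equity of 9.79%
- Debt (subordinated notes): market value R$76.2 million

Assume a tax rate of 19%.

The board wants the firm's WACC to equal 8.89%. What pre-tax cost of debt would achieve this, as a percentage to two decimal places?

Total capital V = 415 + 76.2 = 491.2.
Equity weight = 415/491.2 = 0.8449.
Subordinated notes weight = 76.2/491.2 = 0.1551.
Equity contribution = 0.8449 × 9.79% = 8.2713%.
Remaining for debt = 8.89% − 8.2713% = 0.6187%.
Rd × (1 − 19%) × 0.1551 = 0.6187%  ⇒  Rd = 4.9240%.

4.92%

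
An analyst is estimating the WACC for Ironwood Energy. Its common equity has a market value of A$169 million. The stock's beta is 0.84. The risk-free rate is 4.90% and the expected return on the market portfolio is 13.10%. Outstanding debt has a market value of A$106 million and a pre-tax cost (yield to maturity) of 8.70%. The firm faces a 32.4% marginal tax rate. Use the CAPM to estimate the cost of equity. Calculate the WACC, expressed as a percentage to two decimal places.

9.51%

Market risk premium = 13.1% − 4.9% = 8.2%.
Cost of equity via CAPM: Re = 4.9% + 0.84 × 8.2% = 11.7880%.
Total capital V = 169 + 106 = 275.
Equity: weight = 169/275 = 0.6145; cost = 11.788%.
Debt: weight = 106/275 = 0.3855; after-tax cost = 8.7% × (1 − 32.4%) = 5.8812%.
WACC = 0.6145 × 11.7880% + 0.3855 × 5.8812% = 9.5112%.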